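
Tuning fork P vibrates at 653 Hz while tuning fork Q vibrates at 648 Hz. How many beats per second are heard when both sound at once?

f_beat = |f₁ − f₂|.
|653 − 648| = 5 Hz.

5 Hz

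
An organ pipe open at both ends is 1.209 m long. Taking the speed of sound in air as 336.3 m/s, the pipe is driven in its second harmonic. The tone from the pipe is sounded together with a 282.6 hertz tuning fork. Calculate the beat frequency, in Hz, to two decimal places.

Open pipe: f_n = n·v/(2L) = 2·336.3/(2·1.209) = 278.1638 Hz.
f_beat = |278.1638 − 282.6| = 4.44 Hz.

4.44 Hz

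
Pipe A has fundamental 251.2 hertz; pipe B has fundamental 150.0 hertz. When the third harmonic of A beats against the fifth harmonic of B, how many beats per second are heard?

Third harmonic of the first: 3·251.2 = 753.6 Hz.
Fifth harmonic of the second: 5·150.0 = 750.0 Hz.
f_beat = |753.6 − 750.0| = 3.6 Hz.

3.6 Hz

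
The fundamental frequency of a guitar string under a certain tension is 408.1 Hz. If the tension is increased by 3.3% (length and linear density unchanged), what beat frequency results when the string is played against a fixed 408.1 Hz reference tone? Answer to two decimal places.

For a string, f ∝ √T, so the new frequency is 408.1·√1.033 = 414.7790 Hz.
f_beat = |414.7790 − 408.1| = 6.68 Hz.

6.68 Hz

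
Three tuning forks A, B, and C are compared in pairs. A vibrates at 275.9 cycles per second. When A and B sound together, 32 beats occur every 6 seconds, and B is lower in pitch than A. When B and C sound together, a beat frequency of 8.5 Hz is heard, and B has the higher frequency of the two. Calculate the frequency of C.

262.0667 Hz

A–B: Beat frequency = 32/6 = 5.3333 Hz.
B is below A, so f_B = 275.9 − 5.3333 = 270.5667 Hz.
C is below B, so f_C = 270.5667 − 8.5 = 262.0667 Hz.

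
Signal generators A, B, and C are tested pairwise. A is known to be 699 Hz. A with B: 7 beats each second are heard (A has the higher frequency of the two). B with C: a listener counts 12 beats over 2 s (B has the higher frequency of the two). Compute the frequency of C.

B is below A, so f_B = 699 − 7 = 692 Hz.
B–C: Beat frequency = 12/2 = 6 Hz.
C is below B, so f_C = 692 − 6 = 686 Hz.

686 Hz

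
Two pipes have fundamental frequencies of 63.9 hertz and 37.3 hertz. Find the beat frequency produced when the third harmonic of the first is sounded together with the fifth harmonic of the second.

Third harmonic of the first: 3·63.9 = 191.7 Hz.
Fifth harmonic of the second: 5·37.3 = 186.5 Hz.
f_beat = |191.7 − 186.5| = 5.2 Hz.

5.2 Hz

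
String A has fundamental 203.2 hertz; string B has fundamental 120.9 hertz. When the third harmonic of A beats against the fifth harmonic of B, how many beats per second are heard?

Third harmonic of the first: 3·203.2 = 609.6 Hz.
Fifth harmonic of the second: 5·120.9 = 604.5 Hz.
f_beat = |609.6 − 604.5| = 5.1 Hz.

5.1 Hz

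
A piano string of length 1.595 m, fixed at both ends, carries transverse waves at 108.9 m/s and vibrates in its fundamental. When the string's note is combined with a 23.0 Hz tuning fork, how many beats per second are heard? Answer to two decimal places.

11.14 Hz

For a string fixed at both ends, f_n = n·v/(2L) = 1·108.9/(2·1.595) = 34.1379 Hz.
f_beat = |34.1379 − 23.0| = 11.14 Hz.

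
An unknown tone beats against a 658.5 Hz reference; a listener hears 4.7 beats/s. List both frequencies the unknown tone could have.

653.8 Hz or 663.2 Hz

|f − 658.5| = 4.7, so f = 658.5 ± 4.7.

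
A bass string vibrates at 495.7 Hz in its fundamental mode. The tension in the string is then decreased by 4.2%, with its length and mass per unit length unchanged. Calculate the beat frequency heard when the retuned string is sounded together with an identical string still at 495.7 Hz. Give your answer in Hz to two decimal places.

For a string, f ∝ √T, so the new frequency is 495.7·√0.958 = 485.1786 Hz.
f_beat = |485.1786 − 495.7| = 10.52 Hz.

10.52 Hz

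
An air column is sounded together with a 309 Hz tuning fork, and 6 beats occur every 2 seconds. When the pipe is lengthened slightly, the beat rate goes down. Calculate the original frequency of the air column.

312 Hz

Beat frequency = 6/2 = 3 Hz.
|f − 309| = 3, so the air column was at either 306 Hz or 312 Hz.
A longer pipe has a lower fundamental; the adjustment lowers the air column's frequency.
The beat rate fell, so the adjustment moved the air column toward 309 Hz — it must have started above the reference.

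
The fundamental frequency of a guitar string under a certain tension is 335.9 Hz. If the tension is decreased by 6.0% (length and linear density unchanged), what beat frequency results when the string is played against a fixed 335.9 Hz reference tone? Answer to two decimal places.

10.23 Hz

For a string, f ∝ √T, so the new frequency is 335.9·√0.940 = 325.6671 Hz.
f_beat = |325.6671 − 335.9| = 10.23 Hz.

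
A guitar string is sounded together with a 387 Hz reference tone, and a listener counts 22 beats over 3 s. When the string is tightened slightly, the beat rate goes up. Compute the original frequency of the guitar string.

394.3333 Hz

Beat frequency = 22/3 = 7.3333 Hz.
|f − 387| = 7.3333, so the guitar string was at either 379.6667 Hz or 394.3333 Hz.
Increasing tension raises a string's frequency; the adjustment raises the guitar string's frequency.
The beat rate rose, so the adjustment moved the guitar string further from 387 Hz — it was already above the reference.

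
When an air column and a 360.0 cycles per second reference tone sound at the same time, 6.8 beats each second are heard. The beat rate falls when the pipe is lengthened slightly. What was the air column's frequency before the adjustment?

|f − 360.0| = 6.8, so the air column was at either 353.2 Hz or 366.8 Hz.
A longer pipe has a lower fundamental; the adjustment lowers the air column's frequency.
The beat rate fell, so the adjustment moved the air column toward 360.0 Hz — it must have started above the reference.

366.8 Hz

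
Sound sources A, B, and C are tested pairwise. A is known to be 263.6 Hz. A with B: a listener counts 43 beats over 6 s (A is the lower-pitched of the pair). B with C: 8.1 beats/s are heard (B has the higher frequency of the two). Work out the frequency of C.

262.6667 Hz

A–B: Beat frequency = 43/6 = 7.1667 Hz.
B is above A, so f_B = 263.6 + 7.1667 = 270.7667 Hz.
C is below B, so f_C = 270.7667 − 8.1 = 262.6667 Hz.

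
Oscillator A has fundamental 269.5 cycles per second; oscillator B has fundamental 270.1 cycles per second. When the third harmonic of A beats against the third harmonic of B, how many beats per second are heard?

1.8 Hz

Third harmonic of the first: 3·269.5 = 808.5 Hz.
Third harmonic of the second: 3·270.1 = 810.3 Hz.
f_beat = |808.5 − 810.3| = 1.8 Hz.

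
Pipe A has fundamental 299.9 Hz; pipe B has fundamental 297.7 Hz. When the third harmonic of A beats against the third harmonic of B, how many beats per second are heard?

Third harmonic of the first: 3·299.9 = 899.7 Hz.
Third harmonic of the second: 3·297.7 = 893.1 Hz.
f_beat = |899.7 − 893.1| = 6.6 Hz.

6.6 Hz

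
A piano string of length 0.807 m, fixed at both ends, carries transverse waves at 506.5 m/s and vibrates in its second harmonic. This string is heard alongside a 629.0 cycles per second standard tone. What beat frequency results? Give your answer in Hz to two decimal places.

1.37 Hz

For a string fixed at both ends, f_n = n·v/(2L) = 2·506.5/(2·0.807) = 627.6332 Hz.
f_beat = |627.6332 − 629.0| = 1.37 Hz.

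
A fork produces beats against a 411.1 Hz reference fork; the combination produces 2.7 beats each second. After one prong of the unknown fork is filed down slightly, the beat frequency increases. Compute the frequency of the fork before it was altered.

413.8 Hz

|f − 411.1| = 2.7, so the fork was at either 408.4 Hz or 413.8 Hz.
Filing a prong removes mass and raises the fork's frequency; the adjustment raises the fork's frequency.
The beat rate rose, so the adjustment moved the fork further from 411.1 Hz — it was already above the reference.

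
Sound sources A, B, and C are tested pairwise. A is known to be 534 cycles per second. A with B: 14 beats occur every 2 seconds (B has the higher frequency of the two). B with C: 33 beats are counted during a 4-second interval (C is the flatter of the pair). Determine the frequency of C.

A–B: Beat frequency = 14/2 = 7 Hz.
B is above A, so f_B = 534 + 7 = 541 Hz.
B–C: Beat frequency = 33/4 = 8.25 Hz.
C is below B, so f_C = 541 − 8.25 = 532.75 Hz.

532.75 Hz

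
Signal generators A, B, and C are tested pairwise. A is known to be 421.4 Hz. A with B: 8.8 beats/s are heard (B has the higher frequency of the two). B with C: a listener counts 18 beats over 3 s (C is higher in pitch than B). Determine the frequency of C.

B is above A, so f_B = 421.4 + 8.8 = 430.2 Hz.
B–C: Beat frequency = 18/3 = 6 Hz.
C is above B, so f_C = 430.2 + 6 = 436.2 Hz.

436.2 Hz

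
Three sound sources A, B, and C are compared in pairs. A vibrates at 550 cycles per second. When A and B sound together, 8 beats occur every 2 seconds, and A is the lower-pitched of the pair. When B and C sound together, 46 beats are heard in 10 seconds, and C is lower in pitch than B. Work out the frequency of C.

A–B: Beat frequency = 8/2 = 4 Hz.
B is above A, so f_B = 550 + 4 = 554 Hz.
B–C: Beat frequency = 46/10 = 4.6 Hz.
C is below B, so f_C = 554 − 4.6 = 549.4 Hz.

549.4 Hz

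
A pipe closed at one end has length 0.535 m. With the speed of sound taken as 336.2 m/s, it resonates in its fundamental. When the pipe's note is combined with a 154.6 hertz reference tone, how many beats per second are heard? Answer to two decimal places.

Closed pipe (odd harmonics): f_n = n·v/(4L) = 1·336.2/(4·0.535) = 157.1028 Hz.
f_beat = |157.1028 − 154.6| = 2.50 Hz.

2.50 Hz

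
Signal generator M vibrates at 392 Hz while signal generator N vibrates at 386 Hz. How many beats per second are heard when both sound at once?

6 Hz

The beat frequency equals the magnitude of the frequency difference.
|392 − 386| = 6 Hz.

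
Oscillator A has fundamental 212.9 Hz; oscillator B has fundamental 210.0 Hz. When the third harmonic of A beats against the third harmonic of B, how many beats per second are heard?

Third harmonic of the first: 3·212.9 = 638.7 Hz.
Third harmonic of the second: 3·210.0 = 630.0 Hz.
f_beat = |638.7 − 630.0| = 8.7 Hz.

8.7 Hz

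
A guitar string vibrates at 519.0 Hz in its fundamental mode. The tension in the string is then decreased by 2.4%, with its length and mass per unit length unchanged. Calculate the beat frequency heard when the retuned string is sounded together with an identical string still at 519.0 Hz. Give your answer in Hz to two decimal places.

6.27 Hz

For a string, f ∝ √T, so the new frequency is 519.0·√0.976 = 512.7342 Hz.
f_beat = |512.7342 − 519.0| = 6.27 Hz.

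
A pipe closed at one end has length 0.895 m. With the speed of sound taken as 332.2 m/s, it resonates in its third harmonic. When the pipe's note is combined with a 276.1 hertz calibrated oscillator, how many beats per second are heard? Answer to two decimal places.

2.28 Hz

Closed pipe (odd harmonics): f_n = n·v/(4L) = 3·332.2/(4·0.895) = 278.3799 Hz.
f_beat = |278.3799 − 276.1| = 2.28 Hz.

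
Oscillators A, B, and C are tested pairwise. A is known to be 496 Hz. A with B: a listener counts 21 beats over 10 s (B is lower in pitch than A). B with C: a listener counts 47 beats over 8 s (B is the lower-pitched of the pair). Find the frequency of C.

499.775 Hz

A–B: Beat frequency = 21/10 = 2.1 Hz.
B is below A, so f_B = 496 − 2.1 = 493.9 Hz.
B–C: Beat frequency = 47/8 = 5.875 Hz.
C is above B, so f_C = 493.9 + 5.875 = 499.775 Hz.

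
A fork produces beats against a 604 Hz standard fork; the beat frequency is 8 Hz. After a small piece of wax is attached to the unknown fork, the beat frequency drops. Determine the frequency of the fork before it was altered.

612 Hz

|f − 604| = 8, so the fork was at either 596 Hz or 612 Hz.
Loading a fork with wax lowers its frequency; the adjustment lowers the fork's frequency.
The beat rate fell, so the adjustment moved the fork toward 604 Hz — it must have started above the reference.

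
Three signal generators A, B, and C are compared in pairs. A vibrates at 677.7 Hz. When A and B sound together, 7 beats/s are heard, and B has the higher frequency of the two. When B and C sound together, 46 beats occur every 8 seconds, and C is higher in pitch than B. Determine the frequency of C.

690.45 Hz

B is above A, so f_B = 677.7 + 7 = 684.7 Hz.
B–C: Beat frequency = 46/8 = 5.75 Hz.
C is above B, so f_C = 684.7 + 5.75 = 690.45 Hz.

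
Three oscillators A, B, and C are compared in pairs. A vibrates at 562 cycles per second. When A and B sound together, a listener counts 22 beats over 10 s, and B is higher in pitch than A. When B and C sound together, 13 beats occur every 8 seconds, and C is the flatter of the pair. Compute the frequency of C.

562.575 Hz

A–B: Beat frequency = 22/10 = 2.2 Hz.
B is above A, so f_B = 562 + 2.2 = 564.2 Hz.
B–C: Beat frequency = 13/8 = 1.625 Hz.
C is below B, so f_C = 564.2 − 1.625 = 562.575 Hz.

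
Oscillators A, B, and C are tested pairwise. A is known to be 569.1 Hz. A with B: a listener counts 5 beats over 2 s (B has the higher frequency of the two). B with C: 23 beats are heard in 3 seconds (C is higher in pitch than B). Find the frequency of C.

579.2667 Hz

A–B: Beat frequency = 5/2 = 2.5 Hz.
B is above A, so f_B = 569.1 + 2.5 = 571.6 Hz.
B–C: Beat frequency = 23/3 = 7.6667 Hz.
C is above B, so f_C = 571.6 + 7.6667 = 579.2667 Hz.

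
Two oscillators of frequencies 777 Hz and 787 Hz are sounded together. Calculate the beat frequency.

Beats arise from superposition of two nearby frequencies; the beat rate is |f₁ − f₂|.
|777 − 787| = 10 Hz.

10 Hz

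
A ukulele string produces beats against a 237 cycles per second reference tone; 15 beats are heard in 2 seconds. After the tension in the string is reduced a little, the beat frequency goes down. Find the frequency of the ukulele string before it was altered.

Beat frequency = 15/2 = 7.5 Hz.
|f − 237| = 7.5, so the ukulele string was at either 229.5 Hz or 244.5 Hz.
Lower tension means lower frequency; the adjustment lowers the ukulele string's frequency.
The beat rate fell, so the adjustment moved the ukulele string toward 237 Hz — it must have started above the reference.

244.5 Hz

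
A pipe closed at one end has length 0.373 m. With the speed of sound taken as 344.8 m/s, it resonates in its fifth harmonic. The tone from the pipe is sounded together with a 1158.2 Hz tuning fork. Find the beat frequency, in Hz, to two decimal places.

2.70 Hz

Closed pipe (odd harmonics): f_n = n·v/(4L) = 5·344.8/(4·0.373) = 1155.4960 Hz.
f_beat = |1155.4960 − 1158.2| = 2.70 Hz.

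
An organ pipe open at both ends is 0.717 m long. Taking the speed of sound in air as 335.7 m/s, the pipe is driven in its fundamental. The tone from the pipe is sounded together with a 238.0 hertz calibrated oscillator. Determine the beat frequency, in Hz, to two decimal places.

3.90 Hz

Open pipe: f_n = n·v/(2L) = 1·335.7/(2·0.717) = 234.1004 Hz.
f_beat = |234.1004 − 238.0| = 3.90 Hz.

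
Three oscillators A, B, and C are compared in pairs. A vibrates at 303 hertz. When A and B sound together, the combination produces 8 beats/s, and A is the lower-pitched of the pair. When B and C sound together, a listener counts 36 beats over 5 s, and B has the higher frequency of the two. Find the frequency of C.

B is above A, so f_B = 303 + 8 = 311 Hz.
B–C: Beat frequency = 36/5 = 7.2 Hz.
C is below B, so f_C = 311 − 7.2 = 303.8 Hz.

303.8 Hz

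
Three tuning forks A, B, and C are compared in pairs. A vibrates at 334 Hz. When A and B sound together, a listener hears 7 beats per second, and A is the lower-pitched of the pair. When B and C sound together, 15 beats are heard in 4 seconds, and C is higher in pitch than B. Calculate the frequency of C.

B is above A, so f_B = 334 + 7 = 341 Hz.
B–C: Beat frequency = 15/4 = 3.75 Hz.
C is above B, so f_C = 341 + 3.75 = 344.75 Hz.

344.75 Hz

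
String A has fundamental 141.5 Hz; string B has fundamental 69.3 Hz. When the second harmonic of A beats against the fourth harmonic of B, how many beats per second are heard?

5.8 Hz

Second harmonic of the first: 2·141.5 = 283.0 Hz.
Fourth harmonic of the second: 4·69.3 = 277.2 Hz.
f_beat = |283.0 − 277.2| = 5.8 Hz.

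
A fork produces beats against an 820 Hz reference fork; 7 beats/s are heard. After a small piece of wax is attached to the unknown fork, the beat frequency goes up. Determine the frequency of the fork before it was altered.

813 Hz

|f − 820| = 7, so the fork was at either 813 Hz or 827 Hz.
Loading a fork with wax lowers its frequency; the adjustment lowers the fork's frequency.
The beat rate rose, so the adjustment moved the fork further from 820 Hz — it was already below the reference.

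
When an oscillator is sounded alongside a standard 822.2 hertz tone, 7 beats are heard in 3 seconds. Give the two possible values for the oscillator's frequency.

819.8667 Hz or 824.5333 Hz

Beat frequency = 7/3 = 2.3333 Hz.
|f − 822.2| = 2.3333, so f = 822.2 ± 2.3333.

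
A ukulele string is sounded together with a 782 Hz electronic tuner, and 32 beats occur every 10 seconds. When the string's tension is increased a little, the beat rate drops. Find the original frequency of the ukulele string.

Beat frequency = 32/10 = 3.2 Hz.
|f − 782| = 3.2, so the ukulele string was at either 778.8 Hz or 785.2 Hz.
Higher tension means higher frequency; the adjustment raises the ukulele string's frequency.
The beat rate fell, so the adjustment moved the ukulele string toward 782 Hz — it must have started below the reference.

778.8 Hz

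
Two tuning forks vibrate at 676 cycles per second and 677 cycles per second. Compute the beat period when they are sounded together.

f_beat = |676 − 677| = 1 Hz.
Beat period T = 1 / f_beat = 1 / 1 s.

1.000 s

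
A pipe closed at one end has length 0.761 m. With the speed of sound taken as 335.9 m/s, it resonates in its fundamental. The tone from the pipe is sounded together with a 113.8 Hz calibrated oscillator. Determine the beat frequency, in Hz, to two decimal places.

Closed pipe (odd harmonics): f_n = n·v/(4L) = 1·335.9/(4·0.761) = 110.3482 Hz.
f_beat = |110.3482 − 113.8| = 3.45 Hz.

3.45 Hz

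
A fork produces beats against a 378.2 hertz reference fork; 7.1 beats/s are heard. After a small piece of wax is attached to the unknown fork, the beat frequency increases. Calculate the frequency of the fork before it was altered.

|f − 378.2| = 7.1, so the fork was at either 371.1 Hz or 385.3 Hz.
Loading a fork with wax lowers its frequency; the adjustment lowers the fork's frequency.
The beat rate rose, so the adjustment moved the fork further from 378.2 Hz — it was already below the reference.

371.1 Hz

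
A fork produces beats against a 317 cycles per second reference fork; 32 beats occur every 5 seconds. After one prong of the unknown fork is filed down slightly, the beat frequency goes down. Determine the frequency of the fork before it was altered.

Beat frequency = 32/5 = 6.4 Hz.
|f − 317| = 6.4, so the fork was at either 310.6 Hz or 323.4 Hz.
Filing a prong removes mass and raises the fork's frequency; the adjustment raises the fork's frequency.
The beat rate fell, so the adjustment moved the fork toward 317 Hz — it must have started below the reference.

310.6 Hz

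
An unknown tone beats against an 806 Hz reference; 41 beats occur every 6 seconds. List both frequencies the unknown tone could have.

799.1667 Hz or 812.8333 Hz

Beat frequency = 41/6 = 6.8333 Hz.
|f − 806| = 6.8333, so f = 806 ± 6.8333.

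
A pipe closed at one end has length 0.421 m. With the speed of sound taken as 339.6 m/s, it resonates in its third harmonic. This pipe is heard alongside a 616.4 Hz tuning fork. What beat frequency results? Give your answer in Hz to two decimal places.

Closed pipe (odd harmonics): f_n = n·v/(4L) = 3·339.6/(4·0.421) = 604.9881 Hz.
f_beat = |604.9881 − 616.4| = 11.41 Hz.

11.41 Hz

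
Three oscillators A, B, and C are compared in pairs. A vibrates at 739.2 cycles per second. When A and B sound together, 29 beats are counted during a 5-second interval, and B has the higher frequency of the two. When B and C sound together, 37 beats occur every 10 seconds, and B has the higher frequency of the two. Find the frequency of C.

741.3 Hz

A–B: Beat frequency = 29/5 = 5.8 Hz.
B is above A, so f_B = 739.2 + 5.8 = 745 Hz.
B–C: Beat frequency = 37/10 = 3.7 Hz.
C is below B, so f_C = 745 − 3.7 = 741.3 Hz.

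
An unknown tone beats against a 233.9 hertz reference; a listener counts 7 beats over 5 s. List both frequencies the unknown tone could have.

232.5 Hz or 235.3 Hz

Beat frequency = 7/5 = 1.4 Hz.
|f − 233.9| = 1.4, so f = 233.9 ± 1.4.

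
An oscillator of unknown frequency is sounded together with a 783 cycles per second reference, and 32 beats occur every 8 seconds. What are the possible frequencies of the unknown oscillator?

779 Hz or 787 Hz

Beat frequency = 32/8 = 4 Hz.
|f − 783| = 4, so f = 783 ± 4.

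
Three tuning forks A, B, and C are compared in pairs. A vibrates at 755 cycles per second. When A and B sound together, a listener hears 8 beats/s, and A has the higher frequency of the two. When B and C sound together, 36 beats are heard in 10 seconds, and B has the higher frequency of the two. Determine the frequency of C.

B is below A, so f_B = 755 − 8 = 747 Hz.
B–C: Beat frequency = 36/10 = 3.6 Hz.
C is below B, so f_C = 747 − 3.6 = 743.4 Hz.

743.4 Hz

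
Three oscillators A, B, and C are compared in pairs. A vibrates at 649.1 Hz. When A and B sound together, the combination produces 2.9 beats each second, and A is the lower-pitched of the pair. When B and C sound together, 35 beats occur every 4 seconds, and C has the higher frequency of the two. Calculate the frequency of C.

B is above A, so f_B = 649.1 + 2.9 = 652 Hz.
B–C: Beat frequency = 35/4 = 8.75 Hz.
C is above B, so f_C = 652 + 8.75 = 660.75 Hz.

660.75 Hz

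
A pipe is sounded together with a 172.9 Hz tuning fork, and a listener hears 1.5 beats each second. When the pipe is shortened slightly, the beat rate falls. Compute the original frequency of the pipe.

171.4 Hz

|f − 172.9| = 1.5, so the pipe was at either 171.4 Hz or 174.4 Hz.
A shorter pipe has a higher fundamental; the adjustment raises the pipe's frequency.
The beat rate fell, so the adjustment moved the pipe toward 172.9 Hz — it must have started below the reference.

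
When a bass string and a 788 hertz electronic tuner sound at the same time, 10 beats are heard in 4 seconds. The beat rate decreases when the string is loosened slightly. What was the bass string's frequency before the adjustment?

790.5 Hz

Beat frequency = 10/4 = 2.5 Hz.
|f − 788| = 2.5, so the bass string was at either 785.5 Hz or 790.5 Hz.
Reducing tension lowers a string's frequency; the adjustment lowers the bass string's frequency.
The beat rate fell, so the adjustment moved the bass string toward 788 Hz — it must have started above the reference.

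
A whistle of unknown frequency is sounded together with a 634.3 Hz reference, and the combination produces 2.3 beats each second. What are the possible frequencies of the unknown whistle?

|f − 634.3| = 2.3, so f = 634.3 ± 2.3.

632 Hz or 636.6 Hz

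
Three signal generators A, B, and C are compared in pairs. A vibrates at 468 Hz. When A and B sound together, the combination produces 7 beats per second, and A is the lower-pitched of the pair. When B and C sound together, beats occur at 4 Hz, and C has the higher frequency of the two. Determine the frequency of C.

479 Hz

B is above A, so f_B = 468 + 7 = 475 Hz.
C is above B, so f_C = 475 + 4 = 479 Hz.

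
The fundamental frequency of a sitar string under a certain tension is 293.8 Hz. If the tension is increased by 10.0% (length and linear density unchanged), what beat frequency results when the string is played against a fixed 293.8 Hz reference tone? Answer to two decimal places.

For a string, f ∝ √T, so the new frequency is 293.8·√1.100 = 308.1400 Hz.
f_beat = |308.1400 − 293.8| = 14.34 Hz.

14.34 Hz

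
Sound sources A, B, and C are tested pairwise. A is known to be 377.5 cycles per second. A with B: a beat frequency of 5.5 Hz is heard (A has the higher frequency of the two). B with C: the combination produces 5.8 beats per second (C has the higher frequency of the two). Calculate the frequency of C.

B is below A, so f_B = 377.5 − 5.5 = 372 Hz.
C is above B, so f_C = 372 + 5.8 = 377.8 Hz.

377.8 Hz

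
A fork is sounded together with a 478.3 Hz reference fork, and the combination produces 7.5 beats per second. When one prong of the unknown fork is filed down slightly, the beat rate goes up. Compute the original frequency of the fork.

|f − 478.3| = 7.5, so the fork was at either 470.8 Hz or 485.8 Hz.
Filing a prong removes mass and raises the fork's frequency; the adjustment raises the fork's frequency.
The beat rate rose, so the adjustment moved the fork further from 478.3 Hz — it was already above the reference.

485.8 Hz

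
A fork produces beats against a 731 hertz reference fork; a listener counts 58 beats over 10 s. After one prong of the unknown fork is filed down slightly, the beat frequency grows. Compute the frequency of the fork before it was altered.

Beat frequency = 58/10 = 5.8 Hz.
|f − 731| = 5.8, so the fork was at either 725.2 Hz or 736.8 Hz.
Filing a prong removes mass and raises the fork's frequency; the adjustment raises the fork's frequency.
The beat rate rose, so the adjustment moved the fork further from 731 Hz — it was already above the reference.

736.8 Hz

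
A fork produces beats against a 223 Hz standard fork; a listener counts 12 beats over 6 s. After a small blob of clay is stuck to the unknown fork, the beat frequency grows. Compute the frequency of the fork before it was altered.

Beat frequency = 12/6 = 2 Hz.
|f − 223| = 2, so the fork was at either 221 Hz or 225 Hz.
Adding mass to a fork lowers its frequency; the adjustment lowers the fork's frequency.
The beat rate rose, so the adjustment moved the fork further from 223 Hz — it was already below the reference.

221 Hz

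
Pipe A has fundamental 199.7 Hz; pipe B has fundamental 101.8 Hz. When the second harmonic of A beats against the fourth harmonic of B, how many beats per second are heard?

7.8 Hz

Second harmonic of the first: 2·199.7 = 399.4 Hz.
Fourth harmonic of the second: 4·101.8 = 407.2 Hz.
f_beat = |399.4 − 407.2| = 7.8 Hz.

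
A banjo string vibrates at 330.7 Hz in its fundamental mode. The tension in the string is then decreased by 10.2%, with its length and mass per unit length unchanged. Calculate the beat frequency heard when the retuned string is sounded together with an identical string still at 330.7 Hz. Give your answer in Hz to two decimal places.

17.32 Hz

For a string, f ∝ √T, so the new frequency is 330.7·√0.898 = 313.3808 Hz.
f_beat = |313.3808 − 330.7| = 17.32 Hz.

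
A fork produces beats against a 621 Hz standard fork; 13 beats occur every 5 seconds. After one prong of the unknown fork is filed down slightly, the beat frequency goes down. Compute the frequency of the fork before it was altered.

618.4 Hz

Beat frequency = 13/5 = 2.6 Hz.
|f − 621| = 2.6, so the fork was at either 618.4 Hz or 623.6 Hz.
Filing a prong removes mass and raises the fork's frequency; the adjustment raises the fork's frequency.
The beat rate fell, so the adjustment moved the fork toward 621 Hz — it must have started below the reference.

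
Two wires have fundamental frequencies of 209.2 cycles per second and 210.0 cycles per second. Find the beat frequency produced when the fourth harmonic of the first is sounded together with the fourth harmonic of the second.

3.2 Hz

Fourth harmonic of the first: 4·209.2 = 836.8 Hz.
Fourth harmonic of the second: 4·210.0 = 840.0 Hz.
f_beat = |836.8 − 840.0| = 3.2 Hz.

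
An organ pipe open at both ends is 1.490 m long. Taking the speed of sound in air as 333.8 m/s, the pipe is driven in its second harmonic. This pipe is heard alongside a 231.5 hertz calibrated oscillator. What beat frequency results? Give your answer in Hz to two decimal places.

7.47 Hz

Open pipe: f_n = n·v/(2L) = 2·333.8/(2·1.490) = 224.0268 Hz.
f_beat = |224.0268 − 231.5| = 7.47 Hz.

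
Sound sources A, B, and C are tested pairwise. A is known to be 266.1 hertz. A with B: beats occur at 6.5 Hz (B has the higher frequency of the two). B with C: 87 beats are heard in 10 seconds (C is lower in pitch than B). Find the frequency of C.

263.9 Hz

B is above A, so f_B = 266.1 + 6.5 = 272.6 Hz.
B–C: Beat frequency = 87/10 = 8.7 Hz.
C is below B, so f_C = 272.6 − 8.7 = 263.9 Hz.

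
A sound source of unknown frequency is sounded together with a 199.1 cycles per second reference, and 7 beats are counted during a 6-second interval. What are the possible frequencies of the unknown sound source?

Beat frequency = 7/6 = 1.1667 Hz.
|f − 199.1| = 1.1667, so f = 199.1 ± 1.1667.

197.9333 Hz or 200.2667 Hz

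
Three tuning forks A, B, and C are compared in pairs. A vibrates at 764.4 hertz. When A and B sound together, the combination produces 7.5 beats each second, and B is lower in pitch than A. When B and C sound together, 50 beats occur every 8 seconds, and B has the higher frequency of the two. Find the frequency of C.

750.65 Hz

B is below A, so f_B = 764.4 − 7.5 = 756.9 Hz.
B–C: Beat frequency = 50/8 = 6.25 Hz.
C is below B, so f_C = 756.9 − 6.25 = 750.65 Hz.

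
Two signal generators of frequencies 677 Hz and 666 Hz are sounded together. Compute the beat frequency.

11 Hz

Beats arise from superposition of two nearby frequencies; the beat rate is |f₁ − f₂|.
|677 − 666| = 11 Hz.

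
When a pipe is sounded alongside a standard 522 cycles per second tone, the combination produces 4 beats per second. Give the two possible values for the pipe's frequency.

518 Hz or 526 Hz

|f − 522| = 4, so f = 522 ± 4.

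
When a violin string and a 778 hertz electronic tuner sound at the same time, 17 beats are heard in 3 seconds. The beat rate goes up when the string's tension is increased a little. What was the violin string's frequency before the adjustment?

783.6667 Hz

Beat frequency = 17/3 = 5.6667 Hz.
|f − 778| = 5.6667, so the violin string was at either 772.3333 Hz or 783.6667 Hz.
Higher tension means higher frequency; the adjustment raises the violin string's frequency.
The beat rate rose, so the adjustment moved the violin string further from 778 Hz — it was already above the reference.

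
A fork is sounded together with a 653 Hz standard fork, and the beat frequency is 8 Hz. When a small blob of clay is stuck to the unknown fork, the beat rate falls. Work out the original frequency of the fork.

|f − 653| = 8, so the fork was at either 645 Hz or 661 Hz.
Adding mass to a fork lowers its frequency; the adjustment lowers the fork's frequency.
The beat rate fell, so the adjustment moved the fork toward 653 Hz — it must have started above the reference.

661 Hz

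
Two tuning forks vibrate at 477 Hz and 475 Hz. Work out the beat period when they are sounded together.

f_beat = |477 − 475| = 2 Hz.
Beat period T = 1 / f_beat = 1 / 2 s.

0.500 s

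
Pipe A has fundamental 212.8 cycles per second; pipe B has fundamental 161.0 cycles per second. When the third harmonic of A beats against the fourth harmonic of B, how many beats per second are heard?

Third harmonic of the first: 3·212.8 = 638.4 Hz.
Fourth harmonic of the second: 4·161.0 = 644.0 Hz.
f_beat = |638.4 − 644.0| = 5.6 Hz.

5.6 Hz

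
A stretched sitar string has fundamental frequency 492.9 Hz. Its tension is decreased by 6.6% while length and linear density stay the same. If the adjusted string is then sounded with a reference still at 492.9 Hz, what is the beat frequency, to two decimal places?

For a string, f ∝ √T, so the new frequency is 492.9·√0.934 = 476.3567 Hz.
f_beat = |476.3567 − 492.9| = 16.54 Hz.

16.54 Hz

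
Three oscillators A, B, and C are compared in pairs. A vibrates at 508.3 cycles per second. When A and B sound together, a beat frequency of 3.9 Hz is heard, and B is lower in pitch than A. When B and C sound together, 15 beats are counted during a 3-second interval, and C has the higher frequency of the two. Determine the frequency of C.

B is below A, so f_B = 508.3 − 3.9 = 504.4 Hz.
B–C: Beat frequency = 15/3 = 5 Hz.
C is above B, so f_C = 504.4 + 5 = 509.4 Hz.

509.4 Hz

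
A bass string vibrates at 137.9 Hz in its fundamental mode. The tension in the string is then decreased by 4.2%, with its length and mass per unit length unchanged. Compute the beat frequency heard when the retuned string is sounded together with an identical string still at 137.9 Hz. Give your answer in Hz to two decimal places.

For a string, f ∝ √T, so the new frequency is 137.9·√0.958 = 134.9730 Hz.
f_beat = |134.9730 − 137.9| = 2.93 Hz.

2.93 Hz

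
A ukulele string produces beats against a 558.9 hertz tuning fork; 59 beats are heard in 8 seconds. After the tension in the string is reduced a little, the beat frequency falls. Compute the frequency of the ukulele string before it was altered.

Beat frequency = 59/8 = 7.375 Hz.
|f − 558.9| = 7.375, so the ukulele string was at either 551.525 Hz or 566.275 Hz.
Lower tension means lower frequency; the adjustment lowers the ukulele string's frequency.
The beat rate fell, so the adjustment moved the ukulele string toward 558.9 Hz — it must have started above the reference.

566.275 Hz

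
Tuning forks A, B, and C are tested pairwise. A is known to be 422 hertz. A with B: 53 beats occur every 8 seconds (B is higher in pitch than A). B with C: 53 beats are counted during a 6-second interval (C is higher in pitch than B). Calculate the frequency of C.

A–B: Beat frequency = 53/8 = 6.625 Hz.
B is above A, so f_B = 422 + 6.625 = 428.625 Hz.
B–C: Beat frequency = 53/6 = 8.8333 Hz.
C is above B, so f_C = 428.625 + 8.8333 = 437.4583 Hz.

437.4583 Hz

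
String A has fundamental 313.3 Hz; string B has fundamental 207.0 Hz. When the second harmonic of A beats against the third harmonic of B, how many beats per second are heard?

5.6 Hz

Second harmonic of the first: 2·313.3 = 626.6 Hz.
Third harmonic of the second: 3·207.0 = 621.0 Hz.
f_beat = |626.6 − 621.0| = 5.6 Hz.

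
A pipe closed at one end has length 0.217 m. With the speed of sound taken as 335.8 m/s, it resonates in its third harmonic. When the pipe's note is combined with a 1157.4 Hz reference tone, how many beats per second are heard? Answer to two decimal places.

Closed pipe (odd harmonics): f_n = n·v/(4L) = 3·335.8/(4·0.217) = 1160.5991 Hz.
f_beat = |1160.5991 − 1157.4| = 3.20 Hz.

3.20 Hz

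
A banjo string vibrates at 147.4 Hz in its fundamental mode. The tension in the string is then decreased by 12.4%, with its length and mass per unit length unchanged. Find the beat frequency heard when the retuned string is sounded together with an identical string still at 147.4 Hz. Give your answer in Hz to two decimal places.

9.44 Hz

For a string, f ∝ √T, so the new frequency is 147.4·√0.876 = 137.9588 Hz.
f_beat = |137.9588 − 147.4| = 9.44 Hz.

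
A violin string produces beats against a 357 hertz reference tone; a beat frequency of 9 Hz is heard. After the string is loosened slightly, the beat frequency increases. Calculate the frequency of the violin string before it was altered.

|f − 357| = 9, so the violin string was at either 348 Hz or 366 Hz.
Reducing tension lowers a string's frequency; the adjustment lowers the violin string's frequency.
The beat rate rose, so the adjustment moved the violin string further from 357 Hz — it was already below the reference.

348 Hz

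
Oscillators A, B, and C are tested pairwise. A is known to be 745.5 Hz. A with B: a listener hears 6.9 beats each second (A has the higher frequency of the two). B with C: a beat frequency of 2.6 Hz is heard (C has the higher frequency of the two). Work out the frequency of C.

741.2 Hz

B is below A, so f_B = 745.5 − 6.9 = 738.6 Hz.
C is above B, so f_C = 738.6 + 2.6 = 741.2 Hz.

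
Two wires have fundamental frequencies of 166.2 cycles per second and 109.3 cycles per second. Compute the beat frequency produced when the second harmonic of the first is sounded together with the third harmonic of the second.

4.5 Hz

Second harmonic of the first: 2·166.2 = 332.4 Hz.
Third harmonic of the second: 3·109.3 = 327.9 Hz.
f_beat = |332.4 − 327.9| = 4.5 Hz.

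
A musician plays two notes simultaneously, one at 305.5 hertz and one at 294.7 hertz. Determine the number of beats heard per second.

f_beat = |f₁ − f₂|.
|305.5 − 294.7| = 10.8 Hz.

10.8 Hz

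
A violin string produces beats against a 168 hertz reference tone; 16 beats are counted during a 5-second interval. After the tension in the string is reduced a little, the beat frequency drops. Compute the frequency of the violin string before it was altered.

171.2 Hz

Beat frequency = 16/5 = 3.2 Hz.
|f − 168| = 3.2, so the violin string was at either 164.8 Hz or 171.2 Hz.
Lower tension means lower frequency; the adjustment lowers the violin string's frequency.
The beat rate fell, so the adjustment moved the violin string toward 168 Hz — it must have started above the reference.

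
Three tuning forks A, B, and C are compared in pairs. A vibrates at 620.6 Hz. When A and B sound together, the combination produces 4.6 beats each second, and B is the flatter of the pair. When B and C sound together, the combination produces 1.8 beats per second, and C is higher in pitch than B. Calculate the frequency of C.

617.8 Hz

B is below A, so f_B = 620.6 − 4.6 = 616 Hz.
C is above B, so f_C = 616 + 1.8 = 617.8 Hz.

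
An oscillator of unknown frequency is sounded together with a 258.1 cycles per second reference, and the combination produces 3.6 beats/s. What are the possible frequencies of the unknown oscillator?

254.5 Hz or 261.7 Hz

|f − 258.1| = 3.6, so f = 258.1 ± 3.6.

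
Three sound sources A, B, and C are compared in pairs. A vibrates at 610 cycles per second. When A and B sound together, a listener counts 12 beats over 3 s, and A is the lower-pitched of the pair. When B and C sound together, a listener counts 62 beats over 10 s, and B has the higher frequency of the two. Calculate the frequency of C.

A–B: Beat frequency = 12/3 = 4 Hz.
B is above A, so f_B = 610 + 4 = 614 Hz.
B–C: Beat frequency = 62/10 = 6.2 Hz.
C is below B, so f_C = 614 − 6.2 = 607.8 Hz.

607.8 Hz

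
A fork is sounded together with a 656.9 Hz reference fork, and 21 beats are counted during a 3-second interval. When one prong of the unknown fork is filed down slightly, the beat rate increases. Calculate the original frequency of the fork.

663.9 Hz

Beat frequency = 21/3 = 7 Hz.
|f − 656.9| = 7, so the fork was at either 649.9 Hz or 663.9 Hz.
Filing a prong removes mass and raises the fork's frequency; the adjustment raises the fork's frequency.
The beat rate rose, so the adjustment moved the fork further from 656.9 Hz — it was already above the reference.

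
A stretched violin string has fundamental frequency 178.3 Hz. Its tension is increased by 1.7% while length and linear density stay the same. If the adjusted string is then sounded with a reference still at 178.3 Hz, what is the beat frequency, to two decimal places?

1.51 Hz

For a string, f ∝ √T, so the new frequency is 178.3·√1.017 = 179.8092 Hz.
f_beat = |179.8092 − 178.3| = 1.51 Hz.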